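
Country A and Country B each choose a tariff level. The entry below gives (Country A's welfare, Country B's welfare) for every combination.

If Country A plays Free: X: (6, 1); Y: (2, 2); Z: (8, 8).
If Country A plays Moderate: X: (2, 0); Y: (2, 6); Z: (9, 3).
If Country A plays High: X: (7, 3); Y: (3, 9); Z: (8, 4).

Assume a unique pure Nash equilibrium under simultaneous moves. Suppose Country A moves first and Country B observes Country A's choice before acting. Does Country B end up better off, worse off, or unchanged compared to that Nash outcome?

Work backward from Country B's decision.
- Free: BR = Z, leader payoff 8.
- Moderate: BR = Y, leader payoff 2.
- High: BR = Y, leader payoff 3.
Among 8, 2, 3, the best is 8 at Free. Subgame-perfect outcome: (Free, Z) with payoffs (8, 8).
Now find the simultaneous Nash equilibrium.
Country A's best replies: X→High; Y→High; Z→Moderate.
Country B's best replies: Free→Z; Moderate→Y; High→Y.
The unique mutual best reply is (High, Y), giving (3, 9).
Country B earns 8 sequentially versus 9 at the Nash outcome: worse off.

worse off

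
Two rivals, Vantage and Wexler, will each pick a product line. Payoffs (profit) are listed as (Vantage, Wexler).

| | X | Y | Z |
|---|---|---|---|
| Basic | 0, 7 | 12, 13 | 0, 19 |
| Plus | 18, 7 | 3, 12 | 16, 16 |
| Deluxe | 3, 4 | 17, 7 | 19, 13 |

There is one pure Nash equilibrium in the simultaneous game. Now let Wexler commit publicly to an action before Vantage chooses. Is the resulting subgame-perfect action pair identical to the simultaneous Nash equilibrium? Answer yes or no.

yes

Vantage best-responds to each possible Wexler move:
- X: BR = Plus, leader payoff 7.
- Y: BR = Deluxe, leader payoff 7.
- Z: BR = Deluxe, leader payoff 13.
Wexler's induced payoffs are 7, 7, 13, so Wexler commits to Z. Subgame-perfect outcome: (Deluxe, Z) with payoffs (19, 13).
Now find the simultaneous Nash equilibrium.
Vantage's best replies: X→Plus; Y→Deluxe; Z→Deluxe.
Wexler's best replies: Basic→Z; Plus→Z; Deluxe→Z.
The unique mutual best reply is (Deluxe, Z), giving (19, 13).
Sequential outcome (Deluxe, Z) coincides with the Nash profile (Deluxe, Z).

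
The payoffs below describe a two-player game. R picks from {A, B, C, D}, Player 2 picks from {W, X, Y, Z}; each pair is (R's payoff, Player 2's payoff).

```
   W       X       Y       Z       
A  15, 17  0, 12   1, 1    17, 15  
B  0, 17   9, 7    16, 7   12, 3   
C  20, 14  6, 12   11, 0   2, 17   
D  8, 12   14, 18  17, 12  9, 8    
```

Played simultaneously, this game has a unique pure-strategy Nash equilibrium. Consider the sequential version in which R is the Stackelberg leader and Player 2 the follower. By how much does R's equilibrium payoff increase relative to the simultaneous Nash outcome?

Work backward from Player 2's decision.
- A → Player 2 plays W (best of 17, 12, 1, 15); R gets 15.
- B → Player 2 plays W (best of 17, 7, 7, 3); R gets 0.
- C → Player 2 plays Z (best of 14, 12, 0, 17); R gets 2.
- D → Player 2 plays X (best of 12, 18, 12, 8); R gets 14.
Among 15, 0, 2, 14, the best is 15 at A. Subgame-perfect outcome: (A, W) with payoffs (15, 17).
For the simultaneous game, intersect best replies.
R's best replies: W→C; X→D; Y→D; Z→A.
Player 2's best replies: A→W; B→W; C→Z; D→X.
Only (D, X) has each player best-responding; Nash payoffs (14, 18).
R's commitment gain: 15 − 14 = 1.

1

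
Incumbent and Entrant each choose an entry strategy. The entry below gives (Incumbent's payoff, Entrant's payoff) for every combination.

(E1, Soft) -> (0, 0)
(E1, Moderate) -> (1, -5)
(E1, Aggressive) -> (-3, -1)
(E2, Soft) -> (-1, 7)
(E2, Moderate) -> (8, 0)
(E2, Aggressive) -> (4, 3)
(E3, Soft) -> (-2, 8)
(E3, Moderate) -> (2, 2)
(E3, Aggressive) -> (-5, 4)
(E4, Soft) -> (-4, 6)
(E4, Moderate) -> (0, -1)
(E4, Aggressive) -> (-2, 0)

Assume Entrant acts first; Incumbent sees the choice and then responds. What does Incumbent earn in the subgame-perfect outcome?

4

Incumbent best-responds to each possible Entrant move:
- Soft → Incumbent plays E1 (best of 0, -1, -2, -4); Entrant gets 0.
- Moderate → Incumbent plays E2 (best of 1, 8, 2, 0); Entrant gets 0.
- Aggressive → Incumbent plays E2 (best of -3, 4, -5, -2); Entrant gets 3.
Entrant's induced payoffs are 0, 0, 3, so Entrant commits to Aggressive. Subgame-perfect outcome: (E2, Aggressive) with payoffs (4, 3).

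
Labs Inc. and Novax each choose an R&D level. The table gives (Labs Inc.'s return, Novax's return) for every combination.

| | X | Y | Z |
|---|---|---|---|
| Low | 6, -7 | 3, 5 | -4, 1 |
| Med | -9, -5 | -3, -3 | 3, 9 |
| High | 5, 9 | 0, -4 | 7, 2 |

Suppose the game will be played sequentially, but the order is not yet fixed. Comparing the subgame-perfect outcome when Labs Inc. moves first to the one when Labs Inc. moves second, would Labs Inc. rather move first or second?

If Labs Inc. leads: Novax's best replies are Low→Y, Med→Z, High→X; Labs Inc.'s induced payoffs 3, 3, 5; outcome (High, X), payoffs (5, 9).
If Novax leads: Labs Inc.'s best replies are X→Low, Y→Low, Z→High; Novax's induced payoffs -7, 5, 2; outcome (Low, Y), payoffs (3, 5).
Labs Inc. gets 5 moving first and 3 moving second, so Labs Inc. prefers to move first.

first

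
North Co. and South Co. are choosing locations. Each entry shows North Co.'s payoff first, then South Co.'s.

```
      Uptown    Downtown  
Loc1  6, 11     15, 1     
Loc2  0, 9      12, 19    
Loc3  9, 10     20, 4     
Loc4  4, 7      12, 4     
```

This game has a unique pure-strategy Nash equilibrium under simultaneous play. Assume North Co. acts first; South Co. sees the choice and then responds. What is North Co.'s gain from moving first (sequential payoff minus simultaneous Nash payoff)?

3

South Co. best-responds to each possible North Co. move:
- Loc1: South Co. compares 11, 1 and picks Uptown; North Co. would get 6.
- Loc2: South Co. compares 9, 19 and picks Downtown; North Co. would get 12.
- Loc3: South Co. compares 10, 4 and picks Uptown; North Co. would get 9.
- Loc4: South Co. compares 7, 4 and picks Uptown; North Co. would get 4.
Maximizing over 6, 12, 9, 4, North Co. chooses Loc2. Subgame-perfect outcome: (Loc2, Downtown) with payoffs (12, 19).
Now find the simultaneous Nash equilibrium.
North Co.'s best replies: Uptown→Loc3; Downtown→Loc3.
South Co.'s best replies: Loc1→Uptown; Loc2→Downtown; Loc3→Uptown; Loc4→Uptown.
Only (Loc3, Uptown) has each player best-responding; Nash payoffs (9, 10).
North Co.'s commitment gain: 12 − 9 = 3.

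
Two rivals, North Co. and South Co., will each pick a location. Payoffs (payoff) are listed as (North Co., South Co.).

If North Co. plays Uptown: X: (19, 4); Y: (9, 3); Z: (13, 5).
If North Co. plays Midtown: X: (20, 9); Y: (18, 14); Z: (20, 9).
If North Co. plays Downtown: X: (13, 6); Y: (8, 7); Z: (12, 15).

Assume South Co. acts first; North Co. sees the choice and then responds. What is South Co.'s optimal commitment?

Y

Backward induction with South Co. moving first.
- X: North Co. compares 19, 20, 13 and picks Midtown; South Co. would get 9.
- Y: North Co. compares 9, 18, 8 and picks Midtown; South Co. would get 14.
- Z: North Co. compares 13, 20, 12 and picks Midtown; South Co. would get 9.
Among 9, 14, 9, the best is 14 at Y. Subgame-perfect outcome: (Midtown, Y) with payoffs (18, 14).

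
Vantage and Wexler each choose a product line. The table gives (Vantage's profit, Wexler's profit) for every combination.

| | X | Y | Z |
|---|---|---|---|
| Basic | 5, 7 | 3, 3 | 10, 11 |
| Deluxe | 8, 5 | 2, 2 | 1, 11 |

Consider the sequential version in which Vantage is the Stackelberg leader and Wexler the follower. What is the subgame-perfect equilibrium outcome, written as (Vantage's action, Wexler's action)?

(Basic, Z)

Backward induction with Vantage moving first.
- Basic → Wexler plays Z (best of 7, 3, 11); Vantage gets 10.
- Deluxe → Wexler plays Z (best of 5, 2, 11); Vantage gets 1.
Vantage's induced payoffs are 10, 1, so Vantage commits to Basic. Subgame-perfect outcome: (Basic, Z) with payoffs (10, 11).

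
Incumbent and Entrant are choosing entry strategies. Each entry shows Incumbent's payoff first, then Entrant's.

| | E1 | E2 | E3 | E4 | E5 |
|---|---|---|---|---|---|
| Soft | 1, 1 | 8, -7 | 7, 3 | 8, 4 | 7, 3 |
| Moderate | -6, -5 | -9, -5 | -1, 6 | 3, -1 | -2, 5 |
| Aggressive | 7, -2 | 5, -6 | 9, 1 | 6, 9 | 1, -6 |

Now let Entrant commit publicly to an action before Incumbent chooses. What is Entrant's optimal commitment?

E4

Work backward from Incumbent's decision.
- E1: Incumbent compares 1, -6, 7 and picks Aggressive; Entrant would get -2.
- E2: Incumbent compares 8, -9, 5 and picks Soft; Entrant would get -7.
- E3: Incumbent compares 7, -1, 9 and picks Aggressive; Entrant would get 1.
- E4: Incumbent compares 8, 3, 6 and picks Soft; Entrant would get 4.
- E5: Incumbent compares 7, -2, 1 and picks Soft; Entrant would get 3.
Maximizing over -2, -7, 1, 4, 3, Entrant chooses E4. Subgame-perfect outcome: (Soft, E4) with payoffs (8, 4).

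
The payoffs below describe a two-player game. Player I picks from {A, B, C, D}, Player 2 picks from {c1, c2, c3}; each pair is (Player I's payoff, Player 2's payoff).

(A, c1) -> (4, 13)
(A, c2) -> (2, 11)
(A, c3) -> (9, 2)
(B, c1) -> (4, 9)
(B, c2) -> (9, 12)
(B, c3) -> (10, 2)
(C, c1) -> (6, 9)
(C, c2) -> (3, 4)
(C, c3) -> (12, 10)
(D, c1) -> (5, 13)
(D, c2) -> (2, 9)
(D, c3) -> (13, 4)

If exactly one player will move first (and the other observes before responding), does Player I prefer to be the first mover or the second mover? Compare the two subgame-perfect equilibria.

If Player I leads: Player 2's best replies are A→c1, B→c2, C→c3, D→c1; Player I's induced payoffs 4, 9, 12, 5; outcome (C, c3), payoffs (12, 10).
If Player 2 leads: Player I's best replies are c1→C, c2→B, c3→D; Player 2's induced payoffs 9, 12, 4; outcome (B, c2), payoffs (9, 12).
Player I gets 12 moving first and 9 moving second, so Player I prefers to move first.

first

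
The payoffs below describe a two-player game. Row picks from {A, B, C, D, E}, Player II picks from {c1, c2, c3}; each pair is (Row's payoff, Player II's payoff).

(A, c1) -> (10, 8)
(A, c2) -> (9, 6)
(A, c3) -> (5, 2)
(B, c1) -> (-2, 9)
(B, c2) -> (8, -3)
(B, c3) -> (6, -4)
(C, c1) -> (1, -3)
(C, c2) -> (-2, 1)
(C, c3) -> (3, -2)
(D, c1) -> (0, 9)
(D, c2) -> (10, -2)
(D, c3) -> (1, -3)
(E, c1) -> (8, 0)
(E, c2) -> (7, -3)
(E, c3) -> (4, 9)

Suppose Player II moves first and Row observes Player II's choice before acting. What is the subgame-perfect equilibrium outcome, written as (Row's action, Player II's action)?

Backward induction with Player II moving first.
- c1 → Row plays A (best of 10, -2, 1, 0, 8); Player II gets 8.
- c2 → Row plays D (best of 9, 8, -2, 10, 7); Player II gets -2.
- c3 → Row plays B (best of 5, 6, 3, 1, 4); Player II gets -4.
Player II's induced payoffs are 8, -2, -4, so Player II commits to c1. Subgame-perfect outcome: (A, c1) with payoffs (10, 8).

(A, c1)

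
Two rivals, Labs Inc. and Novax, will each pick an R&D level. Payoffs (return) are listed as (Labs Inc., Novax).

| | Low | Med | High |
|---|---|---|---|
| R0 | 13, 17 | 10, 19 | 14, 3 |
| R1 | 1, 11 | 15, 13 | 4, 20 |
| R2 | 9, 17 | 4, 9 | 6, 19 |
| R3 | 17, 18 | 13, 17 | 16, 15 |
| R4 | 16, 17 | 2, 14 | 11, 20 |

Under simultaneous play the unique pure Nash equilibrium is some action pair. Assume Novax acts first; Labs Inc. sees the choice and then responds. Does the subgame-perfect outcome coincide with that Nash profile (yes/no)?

Labs Inc. best-responds to each possible Novax move:
- Low → Labs Inc. plays R3 (best of 13, 1, 9, 17, 16); Novax gets 18.
- Med → Labs Inc. plays R1 (best of 10, 15, 4, 13, 2); Novax gets 13.
- High → Labs Inc. plays R3 (best of 14, 4, 6, 16, 11); Novax gets 15.
Maximizing over 18, 13, 15, Novax chooses Low. Subgame-perfect outcome: (R3, Low) with payoffs (17, 18).
For the simultaneous game, intersect best replies.
Labs Inc.'s best replies: Low→R3; Med→R1; High→R3.
Novax's best replies: R0→Med; R1→High; R2→High; R3→Low; R4→High.
The unique mutual best reply is (R3, Low), giving (17, 18).
Sequential outcome (R3, Low) coincides with the Nash profile (R3, Low).

yes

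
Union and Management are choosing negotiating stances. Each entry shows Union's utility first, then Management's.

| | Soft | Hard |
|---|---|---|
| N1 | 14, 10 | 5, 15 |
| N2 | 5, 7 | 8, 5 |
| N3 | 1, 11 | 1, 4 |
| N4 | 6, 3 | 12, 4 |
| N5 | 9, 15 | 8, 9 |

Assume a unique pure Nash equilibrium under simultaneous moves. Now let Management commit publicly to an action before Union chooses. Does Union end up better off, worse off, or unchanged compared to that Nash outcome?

Backward induction with Management moving first.
- Soft → Union plays N1 (best of 14, 5, 1, 6, 9); Management gets 10.
- Hard → Union plays N4 (best of 5, 8, 1, 12, 8); Management gets 4.
Among 10, 4, the best is 10 at Soft. Subgame-perfect outcome: (N1, Soft) with payoffs (14, 10).
For the simultaneous game, intersect best replies.
Union's best replies: Soft→N1; Hard→N4.
Management's best replies: N1→Hard; N2→Soft; N3→Soft; N4→Hard; N5→Soft.
Only (N4, Hard) has each player best-responding; Nash payoffs (12, 4).
Union earns 14 sequentially versus 12 at the Nash outcome: better off.

better off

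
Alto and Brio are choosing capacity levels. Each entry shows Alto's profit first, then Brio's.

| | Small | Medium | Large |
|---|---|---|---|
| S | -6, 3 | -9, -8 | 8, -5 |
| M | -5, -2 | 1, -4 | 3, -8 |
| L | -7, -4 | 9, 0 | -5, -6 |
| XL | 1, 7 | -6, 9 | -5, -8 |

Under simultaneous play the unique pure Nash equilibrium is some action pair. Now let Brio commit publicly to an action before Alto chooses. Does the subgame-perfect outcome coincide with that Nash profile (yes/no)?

Backward induction with Brio moving first.
- Small: Alto compares -6, -5, -7, 1 and picks XL; Brio would get 7.
- Medium: Alto compares -9, 1, 9, -6 and picks L; Brio would get 0.
- Large: Alto compares 8, 3, -5, -5 and picks S; Brio would get -5.
Among 7, 0, -5, the best is 7 at Small. Subgame-perfect outcome: (XL, Small) with payoffs (1, 7).
Under simultaneous play:
Alto's best replies: Small→XL; Medium→L; Large→S.
Brio's best replies: S→Small; M→Small; L→Medium; XL→Medium.
The unique mutual best reply is (L, Medium), giving (9, 0).
Sequential outcome (XL, Small) differs from the Nash profile (L, Medium).

no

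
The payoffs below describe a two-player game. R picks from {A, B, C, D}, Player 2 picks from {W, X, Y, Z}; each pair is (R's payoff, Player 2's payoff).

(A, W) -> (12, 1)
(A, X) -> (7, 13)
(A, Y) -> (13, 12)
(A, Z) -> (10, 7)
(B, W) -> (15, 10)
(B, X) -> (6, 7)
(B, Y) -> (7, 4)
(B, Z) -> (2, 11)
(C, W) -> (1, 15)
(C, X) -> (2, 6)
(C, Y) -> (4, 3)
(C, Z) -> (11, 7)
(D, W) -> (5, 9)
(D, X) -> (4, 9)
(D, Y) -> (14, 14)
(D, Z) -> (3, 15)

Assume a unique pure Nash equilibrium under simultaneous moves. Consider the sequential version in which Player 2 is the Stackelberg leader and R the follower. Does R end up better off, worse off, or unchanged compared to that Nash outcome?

Solve by backward induction (Player 2 leads).
- W: R compares 12, 15, 1, 5 and picks B; Player 2 would get 10.
- X: R compares 7, 6, 2, 4 and picks A; Player 2 would get 13.
- Y: R compares 13, 7, 4, 14 and picks D; Player 2 would get 14.
- Z: R compares 10, 2, 11, 3 and picks C; Player 2 would get 7.
Maximizing over 10, 13, 14, 7, Player 2 chooses Y. Subgame-perfect outcome: (D, Y) with payoffs (14, 14).
Under simultaneous play:
R's best replies: W→B; X→A; Y→D; Z→C.
Player 2's best replies: A→X; B→Z; C→W; D→Z.
Only (A, X) has each player best-responding; Nash payoffs (7, 13).
R earns 14 sequentially versus 7 at the Nash outcome: better off.

better off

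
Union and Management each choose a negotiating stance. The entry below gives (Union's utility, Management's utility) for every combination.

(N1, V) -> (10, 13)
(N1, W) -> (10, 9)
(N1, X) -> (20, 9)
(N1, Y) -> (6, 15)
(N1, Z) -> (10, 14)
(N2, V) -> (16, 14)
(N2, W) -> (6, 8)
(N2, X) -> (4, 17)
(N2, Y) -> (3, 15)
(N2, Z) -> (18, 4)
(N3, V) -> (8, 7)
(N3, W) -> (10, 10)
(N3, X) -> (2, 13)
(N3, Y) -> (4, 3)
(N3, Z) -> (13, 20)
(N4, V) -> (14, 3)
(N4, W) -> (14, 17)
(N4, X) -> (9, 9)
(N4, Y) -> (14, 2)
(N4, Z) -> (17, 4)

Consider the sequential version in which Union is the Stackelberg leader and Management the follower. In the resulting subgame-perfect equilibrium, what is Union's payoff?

14

Solve by backward induction (Union leads).
- N1 → Management plays Y (best of 13, 9, 9, 15, 14); Union gets 6.
- N2 → Management plays X (best of 14, 8, 17, 15, 4); Union gets 4.
- N3 → Management plays Z (best of 7, 10, 13, 3, 20); Union gets 13.
- N4 → Management plays W (best of 3, 17, 9, 2, 4); Union gets 14.
Maximizing over 6, 4, 13, 14, Union chooses N4. Subgame-perfect outcome: (N4, W) with payoffs (14, 17).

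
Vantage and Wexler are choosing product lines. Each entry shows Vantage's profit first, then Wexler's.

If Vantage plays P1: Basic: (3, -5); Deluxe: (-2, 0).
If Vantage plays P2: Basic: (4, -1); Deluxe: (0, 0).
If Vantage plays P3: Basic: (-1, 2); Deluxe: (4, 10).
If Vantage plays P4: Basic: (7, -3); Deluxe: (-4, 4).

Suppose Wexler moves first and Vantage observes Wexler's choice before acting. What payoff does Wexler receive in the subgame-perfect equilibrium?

10

Backward induction with Wexler moving first.
- Basic: Vantage compares 3, 4, -1, 7 and picks P4; Wexler would get -3.
- Deluxe: Vantage compares -2, 0, 4, -4 and picks P3; Wexler would get 10.
Maximizing over -3, 10, Wexler chooses Deluxe. Subgame-perfect outcome: (P3, Deluxe) with payoffs (4, 10).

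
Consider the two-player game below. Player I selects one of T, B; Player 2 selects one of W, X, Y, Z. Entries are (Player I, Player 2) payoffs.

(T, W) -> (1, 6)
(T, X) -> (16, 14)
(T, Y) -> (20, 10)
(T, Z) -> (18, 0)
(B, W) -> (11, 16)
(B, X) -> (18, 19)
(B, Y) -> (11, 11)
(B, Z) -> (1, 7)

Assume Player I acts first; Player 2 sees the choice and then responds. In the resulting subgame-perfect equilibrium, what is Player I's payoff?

Solve by backward induction (Player I leads).
- T: BR = X, leader payoff 16.
- B: BR = X, leader payoff 18.
Among 16, 18, the best is 18 at B. Subgame-perfect outcome: (B, X) with payoffs (18, 19).

18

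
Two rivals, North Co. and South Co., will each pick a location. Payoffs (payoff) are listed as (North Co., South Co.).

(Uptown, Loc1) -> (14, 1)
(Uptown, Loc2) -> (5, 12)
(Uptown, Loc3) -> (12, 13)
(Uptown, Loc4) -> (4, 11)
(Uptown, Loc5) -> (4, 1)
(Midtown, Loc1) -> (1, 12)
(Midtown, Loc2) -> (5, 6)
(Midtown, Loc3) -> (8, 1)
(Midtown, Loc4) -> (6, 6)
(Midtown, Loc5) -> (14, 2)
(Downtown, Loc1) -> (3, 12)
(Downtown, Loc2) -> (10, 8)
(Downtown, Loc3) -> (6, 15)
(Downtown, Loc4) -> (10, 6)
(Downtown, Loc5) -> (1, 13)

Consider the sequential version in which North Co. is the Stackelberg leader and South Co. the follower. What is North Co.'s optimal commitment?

South Co. best-responds to each possible North Co. move:
- Uptown: BR = Loc3, leader payoff 12.
- Midtown: BR = Loc1, leader payoff 1.
- Downtown: BR = Loc3, leader payoff 6.
Maximizing over 12, 1, 6, North Co. chooses Uptown. Subgame-perfect outcome: (Uptown, Loc3) with payoffs (12, 13).

Uptown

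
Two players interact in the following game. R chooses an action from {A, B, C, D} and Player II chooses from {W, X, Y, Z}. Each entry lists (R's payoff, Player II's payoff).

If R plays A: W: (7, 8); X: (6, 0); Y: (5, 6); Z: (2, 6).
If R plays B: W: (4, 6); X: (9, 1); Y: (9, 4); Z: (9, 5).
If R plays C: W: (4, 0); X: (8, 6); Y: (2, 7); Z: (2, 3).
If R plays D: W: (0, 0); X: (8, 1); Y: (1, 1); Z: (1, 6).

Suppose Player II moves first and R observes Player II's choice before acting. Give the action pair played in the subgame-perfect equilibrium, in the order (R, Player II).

Solve by backward induction (Player II leads).
- W: R compares 7, 4, 4, 0 and picks A; Player II would get 8.
- X: R compares 6, 9, 8, 8 and picks B; Player II would get 1.
- Y: R compares 5, 9, 2, 1 and picks B; Player II would get 4.
- Z: R compares 2, 9, 2, 1 and picks B; Player II would get 5.
Among 8, 1, 4, 5, the best is 8 at W. Subgame-perfect outcome: (A, W) with payoffs (7, 8).

(A, W)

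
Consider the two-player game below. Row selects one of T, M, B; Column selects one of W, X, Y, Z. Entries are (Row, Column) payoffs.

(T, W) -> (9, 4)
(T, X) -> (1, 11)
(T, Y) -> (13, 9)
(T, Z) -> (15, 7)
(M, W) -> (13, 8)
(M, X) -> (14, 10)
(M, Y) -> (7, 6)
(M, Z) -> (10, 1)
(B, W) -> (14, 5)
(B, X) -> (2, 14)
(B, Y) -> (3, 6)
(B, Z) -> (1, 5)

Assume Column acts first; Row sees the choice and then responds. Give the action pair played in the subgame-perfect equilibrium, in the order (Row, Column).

(M, X)

Backward induction with Column moving first.
- W: Row compares 9, 13, 14 and picks B; Column would get 5.
- X: Row compares 1, 14, 2 and picks M; Column would get 10.
- Y: Row compares 13, 7, 3 and picks T; Column would get 9.
- Z: Row compares 15, 10, 1 and picks T; Column would get 7.
Column's induced payoffs are 5, 10, 9, 7, so Column commits to X. Subgame-perfect outcome: (M, X) with payoffs (14, 10).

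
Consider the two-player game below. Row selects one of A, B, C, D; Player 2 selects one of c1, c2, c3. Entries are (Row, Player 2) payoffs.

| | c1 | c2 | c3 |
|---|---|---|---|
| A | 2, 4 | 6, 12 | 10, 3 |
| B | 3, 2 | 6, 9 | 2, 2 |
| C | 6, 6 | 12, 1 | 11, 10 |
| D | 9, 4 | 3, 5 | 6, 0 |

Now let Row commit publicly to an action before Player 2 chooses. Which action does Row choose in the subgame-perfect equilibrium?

Work backward from Player 2's decision.
- A: BR = c2, leader payoff 6.
- B: BR = c2, leader payoff 6.
- C: BR = c3, leader payoff 11.
- D: BR = c2, leader payoff 3.
Row's induced payoffs are 6, 6, 11, 3, so Row commits to C. Subgame-perfect outcome: (C, c3) with payoffs (11, 10).

C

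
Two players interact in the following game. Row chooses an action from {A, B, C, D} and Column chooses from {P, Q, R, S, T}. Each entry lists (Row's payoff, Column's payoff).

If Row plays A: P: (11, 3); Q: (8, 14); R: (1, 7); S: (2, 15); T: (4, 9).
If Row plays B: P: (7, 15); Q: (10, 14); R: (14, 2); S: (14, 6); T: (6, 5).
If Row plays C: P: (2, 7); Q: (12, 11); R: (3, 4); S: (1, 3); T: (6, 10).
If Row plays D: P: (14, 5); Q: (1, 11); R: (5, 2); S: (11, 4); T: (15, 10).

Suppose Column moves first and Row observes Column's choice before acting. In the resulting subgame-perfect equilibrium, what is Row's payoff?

Row best-responds to each possible Column move:
- P: Row compares 11, 7, 2, 14 and picks D; Column would get 5.
- Q: Row compares 8, 10, 12, 1 and picks C; Column would get 11.
- R: Row compares 1, 14, 3, 5 and picks B; Column would get 2.
- S: Row compares 2, 14, 1, 11 and picks B; Column would get 6.
- T: Row compares 4, 6, 6, 15 and picks D; Column would get 10.
Maximizing over 5, 11, 2, 6, 10, Column chooses Q. Subgame-perfect outcome: (C, Q) with payoffs (12, 11).

12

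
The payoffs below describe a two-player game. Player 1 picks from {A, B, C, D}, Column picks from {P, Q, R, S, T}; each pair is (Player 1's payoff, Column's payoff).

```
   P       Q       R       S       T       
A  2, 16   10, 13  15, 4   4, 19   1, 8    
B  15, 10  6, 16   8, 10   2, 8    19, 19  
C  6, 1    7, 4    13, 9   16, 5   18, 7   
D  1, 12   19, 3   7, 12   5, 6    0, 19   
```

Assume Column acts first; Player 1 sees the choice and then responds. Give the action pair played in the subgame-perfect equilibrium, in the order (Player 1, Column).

Player 1 best-responds to each possible Column move:
- P: BR = B, leader payoff 10.
- Q: BR = D, leader payoff 3.
- R: BR = A, leader payoff 4.
- S: BR = C, leader payoff 5.
- T: BR = B, leader payoff 19.
Column's induced payoffs are 10, 3, 4, 5, 19, so Column commits to T. Subgame-perfect outcome: (B, T) with payoffs (19, 19).

(B, T)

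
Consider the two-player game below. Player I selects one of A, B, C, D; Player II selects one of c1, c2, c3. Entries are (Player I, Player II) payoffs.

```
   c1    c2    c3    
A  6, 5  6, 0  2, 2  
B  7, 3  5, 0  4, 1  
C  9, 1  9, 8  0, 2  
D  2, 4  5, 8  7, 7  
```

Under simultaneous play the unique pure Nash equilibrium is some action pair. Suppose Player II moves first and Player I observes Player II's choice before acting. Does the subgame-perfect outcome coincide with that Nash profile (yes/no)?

yes

Player I best-responds to each possible Player II move:
- c1 → Player I plays C (best of 6, 7, 9, 2); Player II gets 1.
- c2 → Player I plays C (best of 6, 5, 9, 5); Player II gets 8.
- c3 → Player I plays D (best of 2, 4, 0, 7); Player II gets 7.
Among 1, 8, 7, the best is 8 at c2. Subgame-perfect outcome: (C, c2) with payoffs (9, 8).
Under simultaneous play:
Player I's best replies: c1→C; c2→C; c3→D.
Player II's best replies: A→c1; B→c1; C→c2; D→c2.
The unique mutual best reply is (C, c2), giving (9, 8).
Sequential outcome (C, c2) coincides with the Nash profile (C, c2).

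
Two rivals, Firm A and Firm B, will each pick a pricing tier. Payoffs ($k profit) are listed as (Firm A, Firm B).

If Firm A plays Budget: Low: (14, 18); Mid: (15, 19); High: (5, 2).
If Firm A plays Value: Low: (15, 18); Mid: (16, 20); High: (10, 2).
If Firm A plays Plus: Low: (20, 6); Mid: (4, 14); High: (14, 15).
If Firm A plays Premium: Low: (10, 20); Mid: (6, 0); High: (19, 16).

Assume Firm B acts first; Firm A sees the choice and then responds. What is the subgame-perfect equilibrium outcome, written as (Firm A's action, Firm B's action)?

(Value, Mid)

Work backward from Firm A's decision.
- Low → Firm A plays Plus (best of 14, 15, 20, 10); Firm B gets 6.
- Mid → Firm A plays Value (best of 15, 16, 4, 6); Firm B gets 20.
- High → Firm A plays Premium (best of 5, 10, 14, 19); Firm B gets 16.
Maximizing over 6, 20, 16, Firm B chooses Mid. Subgame-perfect outcome: (Value, Mid) with payoffs (16, 20).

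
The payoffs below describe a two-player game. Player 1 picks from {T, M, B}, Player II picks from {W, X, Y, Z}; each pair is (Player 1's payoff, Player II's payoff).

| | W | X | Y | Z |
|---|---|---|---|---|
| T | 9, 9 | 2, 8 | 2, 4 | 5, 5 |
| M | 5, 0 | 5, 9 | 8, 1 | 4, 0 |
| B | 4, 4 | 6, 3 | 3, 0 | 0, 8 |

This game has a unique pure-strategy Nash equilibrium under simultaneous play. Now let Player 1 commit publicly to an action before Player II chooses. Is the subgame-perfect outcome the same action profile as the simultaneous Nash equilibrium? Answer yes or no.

yes

Backward induction with Player 1 moving first.
- T: Player II compares 9, 8, 4, 5 and picks W; Player 1 would get 9.
- M: Player II compares 0, 9, 1, 0 and picks X; Player 1 would get 5.
- B: Player II compares 4, 3, 0, 8 and picks Z; Player 1 would get 0.
Maximizing over 9, 5, 0, Player 1 chooses T. Subgame-perfect outcome: (T, W) with payoffs (9, 9).
Now find the simultaneous Nash equilibrium.
Player 1's best replies: W→T; X→B; Y→M; Z→T.
Player II's best replies: T→W; M→X; B→Z.
The unique mutual best reply is (T, W), giving (9, 9).
Sequential outcome (T, W) coincides with the Nash profile (T, W).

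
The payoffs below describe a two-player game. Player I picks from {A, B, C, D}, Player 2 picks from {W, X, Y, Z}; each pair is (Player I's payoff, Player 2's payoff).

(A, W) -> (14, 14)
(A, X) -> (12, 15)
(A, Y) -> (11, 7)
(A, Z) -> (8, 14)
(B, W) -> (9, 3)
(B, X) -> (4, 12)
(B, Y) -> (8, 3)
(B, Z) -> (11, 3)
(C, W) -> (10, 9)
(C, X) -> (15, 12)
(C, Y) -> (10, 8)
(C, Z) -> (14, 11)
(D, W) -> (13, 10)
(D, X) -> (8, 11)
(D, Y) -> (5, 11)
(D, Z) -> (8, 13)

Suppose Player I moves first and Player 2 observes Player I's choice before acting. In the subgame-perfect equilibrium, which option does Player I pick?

Player 2 best-responds to each possible Player I move:
- A: BR = X, leader payoff 12.
- B: BR = X, leader payoff 4.
- C: BR = X, leader payoff 15.
- D: BR = Z, leader payoff 8.
Maximizing over 12, 4, 15, 8, Player I chooses C. Subgame-perfect outcome: (C, X) with payoffs (15, 12).

C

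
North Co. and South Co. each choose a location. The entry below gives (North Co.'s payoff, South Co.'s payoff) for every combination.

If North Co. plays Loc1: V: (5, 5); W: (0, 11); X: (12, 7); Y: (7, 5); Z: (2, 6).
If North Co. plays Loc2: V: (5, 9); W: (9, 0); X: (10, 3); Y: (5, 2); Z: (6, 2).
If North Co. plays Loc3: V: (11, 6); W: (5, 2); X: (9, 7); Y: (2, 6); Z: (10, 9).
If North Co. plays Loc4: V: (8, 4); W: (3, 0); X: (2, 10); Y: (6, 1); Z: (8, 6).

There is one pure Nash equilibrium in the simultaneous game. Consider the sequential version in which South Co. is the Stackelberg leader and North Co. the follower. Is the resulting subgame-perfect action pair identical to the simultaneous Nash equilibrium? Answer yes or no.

yes

Work backward from North Co.'s decision.
- V: North Co. compares 5, 5, 11, 8 and picks Loc3; South Co. would get 6.
- W: North Co. compares 0, 9, 5, 3 and picks Loc2; South Co. would get 0.
- X: North Co. compares 12, 10, 9, 2 and picks Loc1; South Co. would get 7.
- Y: North Co. compares 7, 5, 2, 6 and picks Loc1; South Co. would get 5.
- Z: North Co. compares 2, 6, 10, 8 and picks Loc3; South Co. would get 9.
Maximizing over 6, 0, 7, 5, 9, South Co. chooses Z. Subgame-perfect outcome: (Loc3, Z) with payoffs (10, 9).
Under simultaneous play:
North Co.'s best replies: V→Loc3; W→Loc2; X→Loc1; Y→Loc1; Z→Loc3.
South Co.'s best replies: Loc1→W; Loc2→V; Loc3→Z; Loc4→X.
Only (Loc3, Z) has each player best-responding; Nash payoffs (10, 9).
Sequential outcome (Loc3, Z) coincides with the Nash profile (Loc3, Z).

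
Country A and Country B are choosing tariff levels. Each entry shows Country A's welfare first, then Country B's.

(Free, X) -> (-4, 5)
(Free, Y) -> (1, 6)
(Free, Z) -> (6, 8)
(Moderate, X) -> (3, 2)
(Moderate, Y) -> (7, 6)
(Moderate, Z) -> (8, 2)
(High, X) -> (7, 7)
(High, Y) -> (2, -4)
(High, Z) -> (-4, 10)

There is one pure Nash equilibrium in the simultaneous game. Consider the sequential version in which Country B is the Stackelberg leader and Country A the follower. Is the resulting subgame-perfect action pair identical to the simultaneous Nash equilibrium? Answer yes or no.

Work backward from Country A's decision.
- X → Country A plays High (best of -4, 3, 7); Country B gets 7.
- Y → Country A plays Moderate (best of 1, 7, 2); Country B gets 6.
- Z → Country A plays Moderate (best of 6, 8, -4); Country B gets 2.
Maximizing over 7, 6, 2, Country B chooses X. Subgame-perfect outcome: (High, X) with payoffs (7, 7).
Under simultaneous play:
Country A's best replies: X→High; Y→Moderate; Z→Moderate.
Country B's best replies: Free→Z; Moderate→Y; High→Z.
The unique mutual best reply is (Moderate, Y), giving (7, 6).
Sequential outcome (High, X) differs from the Nash profile (Moderate, Y).

no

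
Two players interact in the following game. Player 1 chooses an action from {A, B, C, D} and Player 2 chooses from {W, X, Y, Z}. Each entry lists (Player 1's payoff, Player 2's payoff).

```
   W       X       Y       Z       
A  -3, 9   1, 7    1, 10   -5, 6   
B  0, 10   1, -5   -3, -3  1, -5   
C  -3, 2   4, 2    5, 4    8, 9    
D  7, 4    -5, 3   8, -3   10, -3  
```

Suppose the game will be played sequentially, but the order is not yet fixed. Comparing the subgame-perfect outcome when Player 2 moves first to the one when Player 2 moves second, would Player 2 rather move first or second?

If Player 1 leads: Player 2's best replies are A→Y, B→W, C→Z, D→W; Player 1's induced payoffs 1, 0, 8, 7; outcome (C, Z), payoffs (8, 9).
If Player 2 leads: Player 1's best replies are W→D, X→C, Y→D, Z→D; Player 2's induced payoffs 4, 2, -3, -3; outcome (D, W), payoffs (7, 4).
Player 2 gets 4 moving first and 9 moving second, so Player 2 prefers to move second.

second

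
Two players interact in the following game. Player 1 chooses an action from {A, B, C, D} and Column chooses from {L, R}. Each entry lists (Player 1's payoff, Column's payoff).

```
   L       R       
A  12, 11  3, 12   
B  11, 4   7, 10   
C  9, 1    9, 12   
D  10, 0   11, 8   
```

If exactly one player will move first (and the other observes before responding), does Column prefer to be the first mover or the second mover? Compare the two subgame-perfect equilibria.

If Player 1 leads: Column's best replies are A→R, B→R, C→R, D→R; Player 1's induced payoffs 3, 7, 9, 11; outcome (D, R), payoffs (11, 8).
If Column leads: Player 1's best replies are L→A, R→D; Column's induced payoffs 11, 8; outcome (A, L), payoffs (12, 11).
Column gets 11 moving first and 8 moving second, so Column prefers to move first.

first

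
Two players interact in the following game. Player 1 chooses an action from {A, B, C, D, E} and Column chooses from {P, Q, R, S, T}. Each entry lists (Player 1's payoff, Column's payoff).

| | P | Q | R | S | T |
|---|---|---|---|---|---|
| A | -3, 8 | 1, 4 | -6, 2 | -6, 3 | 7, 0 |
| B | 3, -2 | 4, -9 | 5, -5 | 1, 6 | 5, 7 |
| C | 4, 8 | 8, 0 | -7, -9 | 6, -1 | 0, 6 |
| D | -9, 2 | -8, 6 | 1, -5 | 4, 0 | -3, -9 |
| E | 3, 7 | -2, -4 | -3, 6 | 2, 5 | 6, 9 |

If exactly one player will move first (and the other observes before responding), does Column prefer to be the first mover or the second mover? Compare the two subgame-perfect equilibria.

If Player 1 leads: Column's best replies are A→P, B→T, C→P, D→Q, E→T; Player 1's induced payoffs -3, 5, 4, -8, 6; outcome (E, T), payoffs (6, 9).
If Column leads: Player 1's best replies are P→C, Q→C, R→B, S→C, T→A; Column's induced payoffs 8, 0, -5, -1, 0; outcome (C, P), payoffs (4, 8).
Column gets 8 moving first and 9 moving second, so Column prefers to move second.

second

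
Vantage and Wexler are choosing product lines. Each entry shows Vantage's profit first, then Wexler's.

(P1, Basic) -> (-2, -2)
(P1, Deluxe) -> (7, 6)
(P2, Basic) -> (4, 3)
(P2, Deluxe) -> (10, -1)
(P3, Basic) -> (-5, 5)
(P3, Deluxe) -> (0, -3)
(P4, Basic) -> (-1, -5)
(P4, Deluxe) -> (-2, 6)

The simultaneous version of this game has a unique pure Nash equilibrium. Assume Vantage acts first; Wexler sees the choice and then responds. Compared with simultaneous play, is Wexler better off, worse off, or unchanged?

Wexler best-responds to each possible Vantage move:
- P1 → Wexler plays Deluxe (best of -2, 6); Vantage gets 7.
- P2 → Wexler plays Basic (best of 3, -1); Vantage gets 4.
- P3 → Wexler plays Basic (best of 5, -3); Vantage gets -5.
- P4 → Wexler plays Deluxe (best of -5, 6); Vantage gets -2.
Among 7, 4, -5, -2, the best is 7 at P1. Subgame-perfect outcome: (P1, Deluxe) with payoffs (7, 6).
Now find the simultaneous Nash equilibrium.
Vantage's best replies: Basic→P2; Deluxe→P2.
Wexler's best replies: P1→Deluxe; P2→Basic; P3→Basic; P4→Deluxe.
The unique mutual best reply is (P2, Basic), giving (4, 3).
Wexler earns 6 sequentially versus 3 at the Nash outcome: better off.

better off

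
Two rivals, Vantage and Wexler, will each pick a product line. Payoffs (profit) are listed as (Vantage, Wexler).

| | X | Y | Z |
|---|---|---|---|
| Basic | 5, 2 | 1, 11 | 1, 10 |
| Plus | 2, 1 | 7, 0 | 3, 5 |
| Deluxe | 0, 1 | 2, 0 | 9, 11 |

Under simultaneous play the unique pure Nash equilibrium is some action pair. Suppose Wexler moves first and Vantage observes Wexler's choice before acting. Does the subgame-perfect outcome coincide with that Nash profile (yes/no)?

yes

Work backward from Vantage's decision.
- X: BR = Basic, leader payoff 2.
- Y: BR = Plus, leader payoff 0.
- Z: BR = Deluxe, leader payoff 11.
Maximizing over 2, 0, 11, Wexler chooses Z. Subgame-perfect outcome: (Deluxe, Z) with payoffs (9, 11).
For the simultaneous game, intersect best replies.
Vantage's best replies: X→Basic; Y→Plus; Z→Deluxe.
Wexler's best replies: Basic→Y; Plus→Z; Deluxe→Z.
Only (Deluxe, Z) has each player best-responding; Nash payoffs (9, 11).
Sequential outcome (Deluxe, Z) coincides with the Nash profile (Deluxe, Z).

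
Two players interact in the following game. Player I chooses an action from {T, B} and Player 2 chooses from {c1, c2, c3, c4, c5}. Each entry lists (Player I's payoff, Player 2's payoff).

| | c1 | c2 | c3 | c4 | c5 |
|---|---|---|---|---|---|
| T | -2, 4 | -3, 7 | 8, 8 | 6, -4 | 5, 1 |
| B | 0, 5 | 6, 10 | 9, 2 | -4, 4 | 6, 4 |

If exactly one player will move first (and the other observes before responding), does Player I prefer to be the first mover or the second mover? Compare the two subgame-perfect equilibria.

first

If Player I leads: Player 2's best replies are T→c3, B→c2; Player I's induced payoffs 8, 6; outcome (T, c3), payoffs (8, 8).
If Player 2 leads: Player I's best replies are c1→B, c2→B, c3→B, c4→T, c5→B; Player 2's induced payoffs 5, 10, 2, -4, 4; outcome (B, c2), payoffs (6, 10).
Player I gets 8 moving first and 6 moving second, so Player I prefers to move first.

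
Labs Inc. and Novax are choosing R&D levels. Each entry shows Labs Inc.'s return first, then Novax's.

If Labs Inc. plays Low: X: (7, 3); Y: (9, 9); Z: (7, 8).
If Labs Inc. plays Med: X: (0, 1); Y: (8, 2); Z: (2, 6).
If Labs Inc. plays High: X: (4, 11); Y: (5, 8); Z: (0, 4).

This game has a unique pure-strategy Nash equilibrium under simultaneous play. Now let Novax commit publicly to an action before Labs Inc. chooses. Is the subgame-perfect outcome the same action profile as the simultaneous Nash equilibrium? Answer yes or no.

Backward induction with Novax moving first.
- X: BR = Low, leader payoff 3.
- Y: BR = Low, leader payoff 9.
- Z: BR = Low, leader payoff 8.
Maximizing over 3, 9, 8, Novax chooses Y. Subgame-perfect outcome: (Low, Y) with payoffs (9, 9).
Now find the simultaneous Nash equilibrium.
Labs Inc.'s best replies: X→Low; Y→Low; Z→Low.
Novax's best replies: Low→Y; Med→Z; High→X.
Only (Low, Y) has each player best-responding; Nash payoffs (9, 9).
Sequential outcome (Low, Y) coincides with the Nash profile (Low, Y).

yes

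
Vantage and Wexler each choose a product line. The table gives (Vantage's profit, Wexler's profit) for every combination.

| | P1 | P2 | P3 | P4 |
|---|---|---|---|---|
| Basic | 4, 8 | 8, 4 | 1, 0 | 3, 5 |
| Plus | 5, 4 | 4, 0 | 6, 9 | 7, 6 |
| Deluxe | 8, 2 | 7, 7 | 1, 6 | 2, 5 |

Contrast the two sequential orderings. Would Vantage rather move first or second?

If Vantage leads: Wexler's best replies are Basic→P1, Plus→P3, Deluxe→P2; Vantage's induced payoffs 4, 6, 7; outcome (Deluxe, P2), payoffs (7, 7).
If Wexler leads: Vantage's best replies are P1→Deluxe, P2→Basic, P3→Plus, P4→Plus; Wexler's induced payoffs 2, 4, 9, 6; outcome (Plus, P3), payoffs (6, 9).
Vantage gets 7 moving first and 6 moving second, so Vantage prefers to move first.

first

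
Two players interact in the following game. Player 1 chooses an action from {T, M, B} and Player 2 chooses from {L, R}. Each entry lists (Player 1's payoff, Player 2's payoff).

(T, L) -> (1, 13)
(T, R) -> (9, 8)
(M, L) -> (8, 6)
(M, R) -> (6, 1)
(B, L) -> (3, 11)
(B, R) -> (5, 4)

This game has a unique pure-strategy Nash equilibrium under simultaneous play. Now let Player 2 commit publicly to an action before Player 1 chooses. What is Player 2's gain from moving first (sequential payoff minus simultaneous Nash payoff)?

2

Work backward from Player 1's decision.
- L: BR = M, leader payoff 6.
- R: BR = T, leader payoff 8.
Maximizing over 6, 8, Player 2 chooses R. Subgame-perfect outcome: (T, R) with payoffs (9, 8).
Now find the simultaneous Nash equilibrium.
Player 1's best replies: L→M; R→T.
Player 2's best replies: T→L; M→L; B→L.
Only (M, L) has each player best-responding; Nash payoffs (8, 6).
Player 2's commitment gain: 8 − 6 = 2.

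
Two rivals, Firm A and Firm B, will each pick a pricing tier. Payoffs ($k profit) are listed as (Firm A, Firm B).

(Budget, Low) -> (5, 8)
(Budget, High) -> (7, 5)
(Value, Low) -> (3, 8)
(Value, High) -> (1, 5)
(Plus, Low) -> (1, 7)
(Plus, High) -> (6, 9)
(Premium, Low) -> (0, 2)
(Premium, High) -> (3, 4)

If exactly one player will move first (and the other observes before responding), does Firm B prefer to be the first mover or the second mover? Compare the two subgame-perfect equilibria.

If Firm A leads: Firm B's best replies are Budget→Low, Value→Low, Plus→High, Premium→High; Firm A's induced payoffs 5, 3, 6, 3; outcome (Plus, High), payoffs (6, 9).
If Firm B leads: Firm A's best replies are Low→Budget, High→Budget; Firm B's induced payoffs 8, 5; outcome (Budget, Low), payoffs (5, 8).
Firm B gets 8 moving first and 9 moving second, so Firm B prefers to move second.

second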